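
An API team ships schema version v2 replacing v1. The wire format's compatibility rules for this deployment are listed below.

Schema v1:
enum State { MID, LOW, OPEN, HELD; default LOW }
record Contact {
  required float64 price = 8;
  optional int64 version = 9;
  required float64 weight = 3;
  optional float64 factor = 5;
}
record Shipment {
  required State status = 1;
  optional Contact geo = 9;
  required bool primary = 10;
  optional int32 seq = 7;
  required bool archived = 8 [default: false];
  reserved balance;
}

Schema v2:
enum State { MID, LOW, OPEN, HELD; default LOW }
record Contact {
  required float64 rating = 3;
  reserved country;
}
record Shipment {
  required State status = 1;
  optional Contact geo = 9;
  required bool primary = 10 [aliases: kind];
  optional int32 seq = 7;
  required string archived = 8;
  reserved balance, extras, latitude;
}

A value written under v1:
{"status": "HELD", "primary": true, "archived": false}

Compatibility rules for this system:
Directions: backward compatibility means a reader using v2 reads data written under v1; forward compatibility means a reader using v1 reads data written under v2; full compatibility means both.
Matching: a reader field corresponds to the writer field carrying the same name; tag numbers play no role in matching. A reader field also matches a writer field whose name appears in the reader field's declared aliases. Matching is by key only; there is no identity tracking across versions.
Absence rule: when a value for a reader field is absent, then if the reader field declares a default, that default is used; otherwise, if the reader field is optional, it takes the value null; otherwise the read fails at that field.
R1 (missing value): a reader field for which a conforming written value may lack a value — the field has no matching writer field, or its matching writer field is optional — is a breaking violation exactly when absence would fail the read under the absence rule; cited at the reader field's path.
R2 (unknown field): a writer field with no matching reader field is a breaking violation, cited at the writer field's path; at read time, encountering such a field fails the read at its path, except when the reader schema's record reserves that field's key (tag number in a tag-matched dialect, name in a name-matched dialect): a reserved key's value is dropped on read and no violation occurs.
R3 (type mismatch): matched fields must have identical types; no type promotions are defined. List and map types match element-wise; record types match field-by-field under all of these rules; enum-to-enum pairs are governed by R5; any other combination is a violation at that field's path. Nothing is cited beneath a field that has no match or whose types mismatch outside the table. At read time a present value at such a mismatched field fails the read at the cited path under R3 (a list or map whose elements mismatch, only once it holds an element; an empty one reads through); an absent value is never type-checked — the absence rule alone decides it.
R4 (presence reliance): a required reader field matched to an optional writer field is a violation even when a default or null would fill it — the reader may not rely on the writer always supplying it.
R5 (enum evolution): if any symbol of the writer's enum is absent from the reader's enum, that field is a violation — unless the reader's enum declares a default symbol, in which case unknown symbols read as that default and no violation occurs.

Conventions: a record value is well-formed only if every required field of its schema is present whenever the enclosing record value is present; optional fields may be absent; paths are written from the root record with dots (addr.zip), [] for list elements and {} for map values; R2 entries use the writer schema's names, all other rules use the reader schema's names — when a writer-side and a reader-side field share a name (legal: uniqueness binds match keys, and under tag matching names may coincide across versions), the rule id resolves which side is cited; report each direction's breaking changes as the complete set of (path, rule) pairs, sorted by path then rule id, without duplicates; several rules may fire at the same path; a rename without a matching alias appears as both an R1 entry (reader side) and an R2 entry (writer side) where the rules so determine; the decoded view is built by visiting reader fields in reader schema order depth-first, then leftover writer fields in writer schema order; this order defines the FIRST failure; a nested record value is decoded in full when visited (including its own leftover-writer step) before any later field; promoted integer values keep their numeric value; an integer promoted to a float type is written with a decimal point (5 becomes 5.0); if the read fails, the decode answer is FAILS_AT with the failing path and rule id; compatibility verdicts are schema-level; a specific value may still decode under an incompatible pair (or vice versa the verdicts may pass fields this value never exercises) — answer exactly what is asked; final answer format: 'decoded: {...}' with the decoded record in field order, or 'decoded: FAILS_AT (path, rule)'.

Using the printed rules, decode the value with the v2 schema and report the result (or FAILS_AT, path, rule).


decoded: FAILS_AT (archived, R3)

in Shipment below, arrows point writer -> reader
migrating the Shipment value to v2:
  status := "HELD"
  geo := null (not supplied -> null)
  primary := true
  seq := null (not supplied -> null)
  read fails at archived under R3
  => FAILS_AT (archived, R3)
remaining Shipment differences; none change what is asked:
  renamed field weight to rating in record Contact -> matters for Shipment compatibility verdicts, not for this value's decode
  removed field factor from record Contact -> matters for Shipment compatibility verdicts, not for this value's decode
  removed field version from record Contact -> matters for Shipment compatibility verdicts, not for this value's decode
  removed field price from record Contact -> matters for Shipment compatibility verdicts, not for this value's decode


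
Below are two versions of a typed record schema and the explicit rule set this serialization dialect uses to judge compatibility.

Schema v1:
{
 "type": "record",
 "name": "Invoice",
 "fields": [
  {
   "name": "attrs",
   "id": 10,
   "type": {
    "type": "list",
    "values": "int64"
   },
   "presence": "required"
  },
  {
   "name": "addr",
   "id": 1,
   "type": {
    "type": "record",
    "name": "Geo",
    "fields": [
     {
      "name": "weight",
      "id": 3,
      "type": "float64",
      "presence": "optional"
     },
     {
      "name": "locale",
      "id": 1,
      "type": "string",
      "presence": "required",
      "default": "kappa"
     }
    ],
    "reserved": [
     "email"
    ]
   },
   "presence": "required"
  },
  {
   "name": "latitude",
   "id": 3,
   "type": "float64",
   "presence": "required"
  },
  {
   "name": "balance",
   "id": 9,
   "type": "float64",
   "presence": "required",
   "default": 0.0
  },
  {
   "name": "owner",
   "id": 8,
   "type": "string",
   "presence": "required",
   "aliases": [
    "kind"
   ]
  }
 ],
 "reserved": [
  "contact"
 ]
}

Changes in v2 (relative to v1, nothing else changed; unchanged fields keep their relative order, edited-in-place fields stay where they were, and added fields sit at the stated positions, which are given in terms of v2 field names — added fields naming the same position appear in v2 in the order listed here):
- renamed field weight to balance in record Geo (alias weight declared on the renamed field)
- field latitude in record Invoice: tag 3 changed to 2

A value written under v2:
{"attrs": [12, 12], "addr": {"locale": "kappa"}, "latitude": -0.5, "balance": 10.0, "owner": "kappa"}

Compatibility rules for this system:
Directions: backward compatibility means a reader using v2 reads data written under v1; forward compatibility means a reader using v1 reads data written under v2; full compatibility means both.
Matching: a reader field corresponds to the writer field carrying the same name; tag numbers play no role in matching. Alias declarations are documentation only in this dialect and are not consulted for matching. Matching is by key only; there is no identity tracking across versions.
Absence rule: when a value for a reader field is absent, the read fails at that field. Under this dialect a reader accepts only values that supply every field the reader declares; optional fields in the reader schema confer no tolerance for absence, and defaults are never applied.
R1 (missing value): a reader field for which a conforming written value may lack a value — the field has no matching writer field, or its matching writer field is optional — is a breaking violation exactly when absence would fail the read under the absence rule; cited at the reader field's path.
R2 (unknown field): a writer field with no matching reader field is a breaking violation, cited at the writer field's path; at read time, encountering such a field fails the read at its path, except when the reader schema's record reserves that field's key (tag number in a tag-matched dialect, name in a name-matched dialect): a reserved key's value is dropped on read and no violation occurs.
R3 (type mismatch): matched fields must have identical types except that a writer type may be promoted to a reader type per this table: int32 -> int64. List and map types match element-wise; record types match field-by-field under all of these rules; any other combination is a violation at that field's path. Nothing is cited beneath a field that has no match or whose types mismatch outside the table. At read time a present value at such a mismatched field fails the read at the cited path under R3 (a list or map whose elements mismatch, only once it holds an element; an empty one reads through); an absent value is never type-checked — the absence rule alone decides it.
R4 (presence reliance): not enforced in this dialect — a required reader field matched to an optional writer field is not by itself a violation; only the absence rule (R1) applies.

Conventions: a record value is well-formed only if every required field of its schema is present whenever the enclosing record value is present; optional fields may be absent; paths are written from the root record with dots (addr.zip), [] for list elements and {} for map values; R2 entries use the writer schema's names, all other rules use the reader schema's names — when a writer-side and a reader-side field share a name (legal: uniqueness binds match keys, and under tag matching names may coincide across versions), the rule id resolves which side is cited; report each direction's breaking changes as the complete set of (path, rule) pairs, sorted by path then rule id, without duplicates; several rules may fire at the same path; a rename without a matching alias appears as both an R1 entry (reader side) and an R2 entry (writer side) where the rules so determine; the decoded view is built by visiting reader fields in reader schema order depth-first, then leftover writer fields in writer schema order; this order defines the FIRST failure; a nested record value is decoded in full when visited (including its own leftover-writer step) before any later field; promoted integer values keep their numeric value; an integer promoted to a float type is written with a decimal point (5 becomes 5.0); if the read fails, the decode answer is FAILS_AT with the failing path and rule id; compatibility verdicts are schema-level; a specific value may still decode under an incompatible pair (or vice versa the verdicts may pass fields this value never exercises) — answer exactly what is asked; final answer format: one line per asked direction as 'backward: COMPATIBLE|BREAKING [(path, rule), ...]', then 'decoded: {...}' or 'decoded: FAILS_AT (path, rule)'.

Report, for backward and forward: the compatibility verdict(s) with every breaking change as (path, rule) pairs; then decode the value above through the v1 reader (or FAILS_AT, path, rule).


arrows below run writer -> reader for Invoice
backward for Invoice (reader v2, writer v1):
  attrs <- attrs (list<int64> -> list<int64>, writer required)
  addr <- addr (Geo -> Geo, writer required)
  latitude <- latitude (float64 -> float64, writer required)
  balance <- balance (float64 -> float64, writer required)
  owner <- owner (string -> string, writer required)
  no writer field matches reader addr.balance
  addr.locale <- addr.locale (string -> string, writer required)
  addr.weight (writer side), unknown to reader
  violation R1 at addr.balance
  violation R2 at addr.weight
  => backward: BREAKING (2)
forward for Invoice (reader v1, writer v2):
  attrs <- attrs (list<int64> -> list<int64>, writer required)
  addr <- addr (Geo -> Geo, writer required)
  latitude <- latitude (float64 -> float64, writer required)
  balance <- balance (float64 -> float64, writer required)
  owner <- owner (string -> string, writer required)
  no writer field matches reader addr.weight
  addr.locale <- addr.locale (string -> string, writer required)
  addr.balance (writer side), unknown to reader
  violation R2 at addr.balance
  violation R1 at addr.weight
  => forward: BREAKING (2)
decoding the Invoice value with the v1 reader:
  attrs := [12, 12]
  read fails at addr.weight under R1 (no fill)
  => FAILS_AT (addr.weight, R1)

backward: BREAKING [(addr.balance, R1), (addr.weight, R2)]; forward: BREAKING [(addr.balance, R2), (addr.weight, R1)]; decoded: FAILS_AT (addr.weight, R1)


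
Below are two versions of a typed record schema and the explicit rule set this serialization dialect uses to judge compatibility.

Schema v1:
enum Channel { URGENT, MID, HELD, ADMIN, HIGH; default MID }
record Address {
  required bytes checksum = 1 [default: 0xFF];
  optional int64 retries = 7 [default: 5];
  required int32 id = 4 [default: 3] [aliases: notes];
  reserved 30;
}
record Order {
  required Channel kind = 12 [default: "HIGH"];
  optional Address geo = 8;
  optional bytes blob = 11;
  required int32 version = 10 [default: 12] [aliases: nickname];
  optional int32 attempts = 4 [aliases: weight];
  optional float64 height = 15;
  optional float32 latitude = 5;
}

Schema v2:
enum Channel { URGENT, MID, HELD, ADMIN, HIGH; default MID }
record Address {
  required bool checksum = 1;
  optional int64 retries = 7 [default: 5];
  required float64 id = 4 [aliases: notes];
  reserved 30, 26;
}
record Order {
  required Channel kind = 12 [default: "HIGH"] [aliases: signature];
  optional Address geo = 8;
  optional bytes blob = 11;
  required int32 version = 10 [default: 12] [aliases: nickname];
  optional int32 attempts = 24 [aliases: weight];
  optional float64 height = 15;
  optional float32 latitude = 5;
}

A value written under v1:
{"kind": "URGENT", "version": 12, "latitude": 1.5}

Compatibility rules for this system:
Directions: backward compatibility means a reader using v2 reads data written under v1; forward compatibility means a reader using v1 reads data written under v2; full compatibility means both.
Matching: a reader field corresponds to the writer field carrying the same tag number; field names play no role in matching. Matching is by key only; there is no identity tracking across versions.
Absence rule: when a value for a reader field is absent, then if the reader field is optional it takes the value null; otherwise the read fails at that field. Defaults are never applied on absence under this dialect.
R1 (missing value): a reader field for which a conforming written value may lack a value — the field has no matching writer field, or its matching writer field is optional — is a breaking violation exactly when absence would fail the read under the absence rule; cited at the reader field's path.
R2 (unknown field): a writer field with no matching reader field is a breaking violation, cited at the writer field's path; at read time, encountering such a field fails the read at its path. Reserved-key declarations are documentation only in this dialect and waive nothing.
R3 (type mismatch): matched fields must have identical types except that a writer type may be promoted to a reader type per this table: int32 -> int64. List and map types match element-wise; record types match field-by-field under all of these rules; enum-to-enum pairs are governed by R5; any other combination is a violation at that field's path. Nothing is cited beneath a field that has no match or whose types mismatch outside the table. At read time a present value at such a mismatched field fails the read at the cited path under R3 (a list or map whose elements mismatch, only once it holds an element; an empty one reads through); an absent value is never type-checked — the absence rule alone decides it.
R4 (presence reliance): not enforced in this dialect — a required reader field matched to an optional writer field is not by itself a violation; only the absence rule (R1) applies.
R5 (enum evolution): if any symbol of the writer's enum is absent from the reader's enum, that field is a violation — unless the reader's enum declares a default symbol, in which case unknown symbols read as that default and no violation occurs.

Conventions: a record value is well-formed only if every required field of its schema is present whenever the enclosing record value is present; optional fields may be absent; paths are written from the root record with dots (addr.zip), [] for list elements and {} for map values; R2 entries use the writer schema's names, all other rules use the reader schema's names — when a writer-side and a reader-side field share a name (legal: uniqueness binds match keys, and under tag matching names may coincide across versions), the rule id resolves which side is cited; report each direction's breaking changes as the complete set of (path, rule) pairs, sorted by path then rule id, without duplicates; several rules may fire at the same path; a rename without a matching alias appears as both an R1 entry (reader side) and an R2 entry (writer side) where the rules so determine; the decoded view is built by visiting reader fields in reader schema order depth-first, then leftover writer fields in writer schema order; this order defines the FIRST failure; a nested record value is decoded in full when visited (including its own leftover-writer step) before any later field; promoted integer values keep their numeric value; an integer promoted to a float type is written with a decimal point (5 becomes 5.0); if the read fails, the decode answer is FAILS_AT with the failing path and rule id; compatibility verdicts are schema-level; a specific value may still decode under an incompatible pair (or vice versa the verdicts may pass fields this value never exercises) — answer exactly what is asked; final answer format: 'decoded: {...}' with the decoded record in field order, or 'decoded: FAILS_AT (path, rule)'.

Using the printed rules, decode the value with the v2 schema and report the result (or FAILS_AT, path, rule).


decoded: {"kind": "URGENT", "geo": null, "blob": null, "version": 12, "attempts": null, "height": null, "latitude": 1.5}

each type pair in Order: writer, then reader
decode (reader v2):
  kind := "URGENT"
  geo := null (not supplied -> null)
  blob := null (not supplied -> null)
  version := 12
  attempts := null (not supplied -> null)
  height := null (not supplied -> null)
  latitude := 1.5
  => decoded: {"kind": "URGENT", "geo": null, "blob": null, "version": 12, "attempts": null, "height": null, "latitude": 1.5}
diffs on Order not affecting the asked answer:
  field attempts in record Order: tag 4 changed to 24 -> changes Order's schema-level verdicts only — the decode of this value is the same
  field checksum in record Address: type bytes changed to bool (its default is dropped) -> changes Order's schema-level verdicts only — the decode of this value is the same
  field id in record Address: type int32 changed to float64 (its default is dropped) -> changes Order's schema-level verdicts only — the decode of this value is the same


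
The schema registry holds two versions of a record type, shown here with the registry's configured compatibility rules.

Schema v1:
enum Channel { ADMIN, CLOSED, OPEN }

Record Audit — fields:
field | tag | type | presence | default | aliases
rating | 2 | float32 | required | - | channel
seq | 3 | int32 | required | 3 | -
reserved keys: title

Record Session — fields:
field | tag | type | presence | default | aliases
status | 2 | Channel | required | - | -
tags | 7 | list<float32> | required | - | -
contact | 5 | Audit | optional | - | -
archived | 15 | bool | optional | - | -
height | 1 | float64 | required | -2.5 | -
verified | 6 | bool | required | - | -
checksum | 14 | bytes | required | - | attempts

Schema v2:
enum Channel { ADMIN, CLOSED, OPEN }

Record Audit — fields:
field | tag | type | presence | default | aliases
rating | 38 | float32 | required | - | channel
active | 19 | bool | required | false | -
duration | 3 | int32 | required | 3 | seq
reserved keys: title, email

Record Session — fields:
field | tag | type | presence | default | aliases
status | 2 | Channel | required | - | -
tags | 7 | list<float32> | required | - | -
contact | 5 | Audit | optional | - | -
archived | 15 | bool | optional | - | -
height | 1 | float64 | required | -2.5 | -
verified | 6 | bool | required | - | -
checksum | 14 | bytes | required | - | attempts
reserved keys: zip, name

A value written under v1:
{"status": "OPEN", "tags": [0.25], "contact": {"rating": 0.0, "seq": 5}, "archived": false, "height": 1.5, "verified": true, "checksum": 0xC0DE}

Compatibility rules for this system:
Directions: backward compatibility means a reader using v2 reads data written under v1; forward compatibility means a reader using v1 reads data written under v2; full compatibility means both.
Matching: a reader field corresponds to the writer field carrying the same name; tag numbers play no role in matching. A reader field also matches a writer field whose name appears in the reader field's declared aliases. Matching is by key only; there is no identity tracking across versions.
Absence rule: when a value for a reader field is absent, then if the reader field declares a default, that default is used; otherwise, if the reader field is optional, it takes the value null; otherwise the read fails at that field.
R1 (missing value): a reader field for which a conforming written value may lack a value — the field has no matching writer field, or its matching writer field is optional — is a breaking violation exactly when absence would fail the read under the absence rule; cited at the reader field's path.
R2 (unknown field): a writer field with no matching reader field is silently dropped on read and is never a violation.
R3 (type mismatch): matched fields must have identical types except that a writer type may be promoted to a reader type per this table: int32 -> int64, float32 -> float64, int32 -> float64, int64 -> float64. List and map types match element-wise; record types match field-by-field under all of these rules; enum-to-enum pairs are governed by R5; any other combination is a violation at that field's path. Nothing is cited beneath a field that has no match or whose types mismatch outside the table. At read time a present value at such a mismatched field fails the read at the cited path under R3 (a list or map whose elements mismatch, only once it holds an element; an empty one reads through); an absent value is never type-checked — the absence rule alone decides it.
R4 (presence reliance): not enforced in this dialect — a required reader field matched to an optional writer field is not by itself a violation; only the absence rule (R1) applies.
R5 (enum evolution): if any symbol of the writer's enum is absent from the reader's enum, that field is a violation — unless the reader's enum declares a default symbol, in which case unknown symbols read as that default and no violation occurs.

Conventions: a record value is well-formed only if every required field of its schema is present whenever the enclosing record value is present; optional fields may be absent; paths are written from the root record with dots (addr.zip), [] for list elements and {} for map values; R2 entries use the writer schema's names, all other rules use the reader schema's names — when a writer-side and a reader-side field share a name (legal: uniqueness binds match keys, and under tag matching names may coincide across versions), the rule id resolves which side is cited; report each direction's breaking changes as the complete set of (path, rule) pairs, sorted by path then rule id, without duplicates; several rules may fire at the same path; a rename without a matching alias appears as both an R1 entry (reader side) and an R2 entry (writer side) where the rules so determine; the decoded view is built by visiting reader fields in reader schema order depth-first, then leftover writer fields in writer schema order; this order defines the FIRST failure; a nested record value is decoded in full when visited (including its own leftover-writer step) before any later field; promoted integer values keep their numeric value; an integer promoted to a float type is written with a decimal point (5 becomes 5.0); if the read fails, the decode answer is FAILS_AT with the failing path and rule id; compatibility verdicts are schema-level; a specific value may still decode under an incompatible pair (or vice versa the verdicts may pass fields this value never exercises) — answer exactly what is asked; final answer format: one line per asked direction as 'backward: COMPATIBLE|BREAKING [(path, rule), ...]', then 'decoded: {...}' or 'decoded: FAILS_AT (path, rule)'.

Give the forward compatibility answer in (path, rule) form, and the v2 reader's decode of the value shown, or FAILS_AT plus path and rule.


in Session below, arrows point writer -> reader
checking forward for Session: reader v1 against writer v2:
  status <- status (Channel -> Channel, writer required)
  tags <- tags (list<float32> -> list<float32>, writer required)
  contact <- contact (Audit -> Audit, writer optional)
  archived <- archived (bool -> bool, writer optional)
  height <- height (float64 -> float64, writer required)
  verified <- verified (bool -> bool, writer required)
  checksum <- checksum (bytes -> bytes, writer required)
  contact.rating <- contact.rating (float32 -> float32, writer required)
  contact.seq has no writer counterpart
  contact.active (writer side), unknown to reader
  contact.duration (writer side), unknown to reader
  => forward verdict for Session: COMPATIBLE, no violations
decoding the Session value with the v2 reader:
  status := "OPEN"
  tags := [0.25]
  contact.rating := 0.0
  contact.active := false (missing; default applied)
  contact.duration := 5 (from writer seq)
  archived := false
  height := 1.5
  verified := true
  checksum := 0xC0DE
  => decoded: {"status": "OPEN", "tags": [0.25], "contact": {"rating": 0.0, "active": false, "duration": 5}, "archived": false, "height": 1.5, "verified": true, "checksum": 0xC0DE}
the rest of the Session diff is inert for this question:
  field rating in record Audit: tag 2 changed to 38 -> no rule fires on it in Session's dialect; the asked verdict holds

forward: COMPATIBLE []; decoded: {"status": "OPEN", "tags": [0.25], "contact": {"rating": 0.0, "active": false, "duration": 5}, "archived": false, "height": 1.5, "verified": true, "checksum": 0xC0DE}


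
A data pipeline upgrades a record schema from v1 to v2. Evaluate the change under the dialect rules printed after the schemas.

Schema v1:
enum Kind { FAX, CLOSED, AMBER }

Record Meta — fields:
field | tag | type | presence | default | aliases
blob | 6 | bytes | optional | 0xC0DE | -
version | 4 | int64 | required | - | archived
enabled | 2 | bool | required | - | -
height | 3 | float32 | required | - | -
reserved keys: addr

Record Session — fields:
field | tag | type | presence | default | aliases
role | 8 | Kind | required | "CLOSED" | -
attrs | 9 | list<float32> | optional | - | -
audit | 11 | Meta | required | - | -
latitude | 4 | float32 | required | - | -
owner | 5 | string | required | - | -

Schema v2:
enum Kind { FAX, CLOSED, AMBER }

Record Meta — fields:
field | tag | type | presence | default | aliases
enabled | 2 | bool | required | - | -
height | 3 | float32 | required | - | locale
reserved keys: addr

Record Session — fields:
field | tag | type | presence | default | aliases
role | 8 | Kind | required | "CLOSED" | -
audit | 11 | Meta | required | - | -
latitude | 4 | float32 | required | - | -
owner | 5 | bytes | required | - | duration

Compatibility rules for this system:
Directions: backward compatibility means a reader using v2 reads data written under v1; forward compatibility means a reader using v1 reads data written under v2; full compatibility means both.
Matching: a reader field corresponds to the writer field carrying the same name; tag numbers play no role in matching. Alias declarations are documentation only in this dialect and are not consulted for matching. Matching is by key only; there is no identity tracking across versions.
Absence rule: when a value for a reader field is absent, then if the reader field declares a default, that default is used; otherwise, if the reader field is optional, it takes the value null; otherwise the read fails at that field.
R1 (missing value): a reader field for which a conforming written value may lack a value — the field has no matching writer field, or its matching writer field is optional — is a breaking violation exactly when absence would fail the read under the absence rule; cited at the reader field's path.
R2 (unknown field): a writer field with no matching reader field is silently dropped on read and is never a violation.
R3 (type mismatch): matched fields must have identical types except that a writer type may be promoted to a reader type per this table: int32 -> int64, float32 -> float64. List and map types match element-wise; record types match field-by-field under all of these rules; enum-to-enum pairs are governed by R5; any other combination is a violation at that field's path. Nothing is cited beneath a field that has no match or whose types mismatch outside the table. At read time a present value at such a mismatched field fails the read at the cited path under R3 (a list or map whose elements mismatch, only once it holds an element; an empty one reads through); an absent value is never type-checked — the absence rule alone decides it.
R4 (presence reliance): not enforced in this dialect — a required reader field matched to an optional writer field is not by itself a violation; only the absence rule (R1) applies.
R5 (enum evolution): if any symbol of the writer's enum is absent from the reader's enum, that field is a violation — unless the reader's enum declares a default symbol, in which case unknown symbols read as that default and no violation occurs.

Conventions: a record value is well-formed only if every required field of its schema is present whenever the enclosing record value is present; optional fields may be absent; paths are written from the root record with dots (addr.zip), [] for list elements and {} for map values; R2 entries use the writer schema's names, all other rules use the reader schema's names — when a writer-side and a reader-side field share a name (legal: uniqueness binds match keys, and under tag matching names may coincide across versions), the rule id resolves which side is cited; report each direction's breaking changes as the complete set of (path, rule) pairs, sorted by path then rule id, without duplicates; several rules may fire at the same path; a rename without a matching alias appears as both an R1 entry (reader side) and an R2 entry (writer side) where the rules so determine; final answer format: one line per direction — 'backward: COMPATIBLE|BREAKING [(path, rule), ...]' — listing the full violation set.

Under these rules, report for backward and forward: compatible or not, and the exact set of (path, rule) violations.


in Session below, arrows point writer -> reader
backward for Session (reader v2, writer v1):
  writer required, Kind -> Kind: reader role maps from writer role
  writer required, Meta -> Meta: reader audit maps from writer audit
  writer required, float32 -> float32: reader latitude maps from writer latitude
  writer required, string -> bytes: reader owner maps from writer owner
  leftover writer field: attrs
  writer required, bool -> bool: reader audit.enabled maps from writer audit.enabled
  writer required, float32 -> float32: reader audit.height maps from writer audit.height
  leftover writer field: audit.blob
  leftover writer field: audit.version
  violation R3 at owner
  => backward verdict for Session: BREAKING, 1 violation(s)
forward for Session (reader v1, writer v2):
  writer required, Kind -> Kind: reader role maps from writer role
  attrs has no writer counterpart
  writer required, Meta -> Meta: reader audit maps from writer audit
  writer required, float32 -> float32: reader latitude maps from writer latitude
  writer required, bytes -> string: reader owner maps from writer owner
  audit.blob has no writer counterpart
  audit.version has no writer counterpart
  writer required, bool -> bool: reader audit.enabled maps from writer audit.enabled
  writer required, float32 -> float32: reader audit.height maps from writer audit.height
  violation R1 at audit.version
  violation R3 at owner
  => forward verdict for Session: BREAKING, 2 violation(s)

backward: BREAKING [(owner, R3)]; forward: BREAKING [(audit.version, R1), (owner, R3)]


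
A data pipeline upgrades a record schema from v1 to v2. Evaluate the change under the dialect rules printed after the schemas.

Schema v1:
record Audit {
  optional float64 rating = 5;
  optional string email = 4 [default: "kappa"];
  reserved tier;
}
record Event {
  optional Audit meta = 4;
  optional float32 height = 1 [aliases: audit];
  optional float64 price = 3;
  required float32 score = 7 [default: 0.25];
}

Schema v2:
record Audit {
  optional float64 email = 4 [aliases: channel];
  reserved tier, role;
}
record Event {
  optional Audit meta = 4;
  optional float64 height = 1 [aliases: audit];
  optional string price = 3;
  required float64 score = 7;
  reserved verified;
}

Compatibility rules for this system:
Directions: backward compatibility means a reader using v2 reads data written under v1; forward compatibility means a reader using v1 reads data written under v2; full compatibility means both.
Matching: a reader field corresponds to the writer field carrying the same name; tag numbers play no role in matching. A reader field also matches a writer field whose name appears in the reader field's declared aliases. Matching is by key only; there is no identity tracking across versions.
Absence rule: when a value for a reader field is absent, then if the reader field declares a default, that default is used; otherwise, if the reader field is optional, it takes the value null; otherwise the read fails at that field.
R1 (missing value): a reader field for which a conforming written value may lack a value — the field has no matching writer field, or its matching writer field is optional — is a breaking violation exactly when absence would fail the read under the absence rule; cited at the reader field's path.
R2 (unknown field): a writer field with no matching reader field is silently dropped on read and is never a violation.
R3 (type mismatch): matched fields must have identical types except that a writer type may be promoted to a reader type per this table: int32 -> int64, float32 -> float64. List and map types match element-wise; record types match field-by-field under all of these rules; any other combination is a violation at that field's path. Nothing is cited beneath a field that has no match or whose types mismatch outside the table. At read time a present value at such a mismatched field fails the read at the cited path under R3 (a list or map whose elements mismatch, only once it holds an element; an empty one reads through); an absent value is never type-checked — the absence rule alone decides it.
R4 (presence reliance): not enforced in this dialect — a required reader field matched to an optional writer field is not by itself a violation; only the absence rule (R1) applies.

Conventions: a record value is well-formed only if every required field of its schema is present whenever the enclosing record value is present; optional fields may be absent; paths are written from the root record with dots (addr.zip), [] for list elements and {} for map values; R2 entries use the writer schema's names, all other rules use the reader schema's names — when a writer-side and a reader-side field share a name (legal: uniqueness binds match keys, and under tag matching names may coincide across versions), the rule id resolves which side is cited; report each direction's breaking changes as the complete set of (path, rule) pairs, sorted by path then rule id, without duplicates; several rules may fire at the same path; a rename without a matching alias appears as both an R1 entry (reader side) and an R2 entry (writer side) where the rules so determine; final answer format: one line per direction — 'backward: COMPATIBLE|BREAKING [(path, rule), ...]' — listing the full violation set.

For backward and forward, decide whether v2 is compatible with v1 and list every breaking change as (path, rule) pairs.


the writer's type comes first in each Event pair
backward for Event (reader v2, writer v1):
  Audit -> Audit, writer optional: meta aligns to meta
  float32 -> float64, writer optional: height aligns to height
  float64 -> string, writer optional: price aligns to price
  float32 -> float64, writer required: score aligns to score
  string -> float64, writer optional: meta.email aligns to meta.email
  leftover writer field: meta.rating
  violation R3 at meta.email
  violation R3 at price
  => 2 violation(s): backward is BREAKING for Event
forward for Event (reader v1, writer v2):
  Audit -> Audit, writer optional: meta aligns to meta
  float64 -> float32, writer optional: height aligns to height
  string -> float64, writer optional: price aligns to price
  float64 -> float32, writer required: score aligns to score
  meta.rating has no writer counterpart
  float64 -> string, writer optional: meta.email aligns to meta.email
  violation R3 at height
  violation R3 at meta.email
  violation R3 at price
  violation R3 at score
  => 4 violation(s): forward is BREAKING for Event

backward: BREAKING [(meta.email, R3), (price, R3)]; forward: BREAKING [(height, R3), (meta.email, R3), (price, R3), (score, R3)]


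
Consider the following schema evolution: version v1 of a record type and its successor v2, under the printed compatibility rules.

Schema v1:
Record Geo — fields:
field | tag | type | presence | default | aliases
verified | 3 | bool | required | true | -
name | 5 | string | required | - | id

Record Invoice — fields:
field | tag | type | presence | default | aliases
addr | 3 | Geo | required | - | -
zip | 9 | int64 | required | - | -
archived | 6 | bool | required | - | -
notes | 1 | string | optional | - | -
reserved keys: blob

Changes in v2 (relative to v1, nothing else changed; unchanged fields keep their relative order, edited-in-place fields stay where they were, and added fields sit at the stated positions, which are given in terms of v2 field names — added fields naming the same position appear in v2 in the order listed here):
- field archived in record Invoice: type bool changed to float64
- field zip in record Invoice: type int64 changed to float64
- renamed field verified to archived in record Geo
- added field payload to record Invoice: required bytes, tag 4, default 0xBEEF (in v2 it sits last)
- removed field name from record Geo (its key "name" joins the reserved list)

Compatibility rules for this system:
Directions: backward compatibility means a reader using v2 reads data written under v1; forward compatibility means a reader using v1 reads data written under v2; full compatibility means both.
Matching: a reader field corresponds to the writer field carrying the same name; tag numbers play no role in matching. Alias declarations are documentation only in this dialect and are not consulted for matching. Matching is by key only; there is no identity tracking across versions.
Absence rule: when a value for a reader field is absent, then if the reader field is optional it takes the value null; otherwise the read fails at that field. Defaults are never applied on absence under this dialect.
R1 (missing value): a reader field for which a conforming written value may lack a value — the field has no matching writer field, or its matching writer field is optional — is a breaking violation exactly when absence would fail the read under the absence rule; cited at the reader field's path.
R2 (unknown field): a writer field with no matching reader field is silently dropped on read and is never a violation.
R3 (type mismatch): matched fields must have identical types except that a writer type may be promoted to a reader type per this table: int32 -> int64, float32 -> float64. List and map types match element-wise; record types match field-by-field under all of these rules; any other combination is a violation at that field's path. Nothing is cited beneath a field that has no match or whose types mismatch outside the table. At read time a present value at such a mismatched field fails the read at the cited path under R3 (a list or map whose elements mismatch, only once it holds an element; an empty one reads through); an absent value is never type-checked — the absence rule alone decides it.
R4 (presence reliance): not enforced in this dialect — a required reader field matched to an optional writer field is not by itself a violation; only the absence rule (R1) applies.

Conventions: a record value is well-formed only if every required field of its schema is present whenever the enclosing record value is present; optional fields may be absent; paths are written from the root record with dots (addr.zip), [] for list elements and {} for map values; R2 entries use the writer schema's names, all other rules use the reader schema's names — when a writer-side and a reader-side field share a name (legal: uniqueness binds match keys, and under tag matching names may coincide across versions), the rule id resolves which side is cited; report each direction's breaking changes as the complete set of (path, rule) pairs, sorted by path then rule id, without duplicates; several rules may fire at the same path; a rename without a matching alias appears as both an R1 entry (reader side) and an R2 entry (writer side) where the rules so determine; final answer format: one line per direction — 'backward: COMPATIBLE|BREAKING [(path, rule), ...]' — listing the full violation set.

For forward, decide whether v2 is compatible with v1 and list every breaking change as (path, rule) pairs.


forward: BREAKING [(addr.name, R1), (addr.verified, R1), (archived, R3), (zip, R3)]

the writer's type comes first in each Invoice pair
forward analysis of Invoice with v1 as reader and v2 as writer:
  addr <- addr (Geo -> Geo, writer required)
  zip <- zip (float64 -> int64, writer required)
  archived <- archived (float64 -> bool, writer required)
  notes <- notes (string -> string, writer optional)
  writer payload: unknown to reader
  addr.verified: no writer match
  addr.name: no writer match
  writer addr.archived: unknown to reader
  violation R1 at addr.name
  violation R1 at addr.verified
  violation R3 at archived
  violation R3 at zip
  forward on Invoice therefore BREAKING (4)
the rest of the Invoice diff is inert for this question:
  added field payload to record Invoice: required bytes, tag 4, default 0xBEEF (in v2 it sits last) -> matters only for Invoice's backward compatibility — outside the asked direction
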